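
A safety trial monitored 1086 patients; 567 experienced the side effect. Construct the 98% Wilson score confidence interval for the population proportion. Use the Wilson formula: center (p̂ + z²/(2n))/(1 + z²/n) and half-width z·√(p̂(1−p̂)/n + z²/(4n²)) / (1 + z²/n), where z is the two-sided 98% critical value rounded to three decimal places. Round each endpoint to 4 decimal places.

(0.4868, 0.5572)

Here p̂ = 567/1086 = 0.52210 and z = 2.326 (z² = 5.410276).
Denominator 1 + z²/n = 1 + 5.410276/1086 = 1.004982.
Center = (0.52210 + 0.002491)/1.004982 = 0.52199.
Radicand: p̂(1−p̂)/n + z²/(4n²) = 0.000229753 + 0.000001147 = 0.000230900.
Half-width = 2.326·√0.000230900/1.004982 = 0.03517.
So the interval runs from 0.4868 to 0.5572.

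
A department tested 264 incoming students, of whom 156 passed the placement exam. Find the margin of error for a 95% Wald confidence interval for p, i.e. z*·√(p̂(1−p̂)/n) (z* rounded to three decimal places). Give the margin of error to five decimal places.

Sample proportion p̂ = 156/264 = 0.59091.
SE(p̂) = √(0.59091·0.40909/264) = 0.030260.
The 95% critical value is z* = 1.960.
Margin of error = z*·SE = 1.960 × 0.030260 = 0.05931.

ME = 0.05931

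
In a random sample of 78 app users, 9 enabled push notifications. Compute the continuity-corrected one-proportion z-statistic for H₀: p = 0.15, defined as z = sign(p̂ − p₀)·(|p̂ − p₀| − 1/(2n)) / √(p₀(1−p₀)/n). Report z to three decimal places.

With x = 9 successes in n = 78, p̂ = 0.11538. p̂ − p₀ = -0.034615.
Continuity correction 1/(2n) = 1/156 = 0.006410.
Corrected numerator: |-0.034615| − 0.006410 = 0.028205.
Under H₀, SE = √(p₀(1−p₀)/n) = √(0.15·0.85/78) = √0.001634615 = 0.040430.
z = (−)0.028205/0.040430 = -0.698.

z = -0.698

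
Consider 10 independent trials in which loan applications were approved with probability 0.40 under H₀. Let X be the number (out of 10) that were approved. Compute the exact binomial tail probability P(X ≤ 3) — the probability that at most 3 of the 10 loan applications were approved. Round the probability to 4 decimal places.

P = 0.3823

X is binomial with n = 10 and p = 0.40.
P(X ≤ 3) = C(10,0)·0.40^0·0.60^10 + C(10,1)·0.40^1·0.60^9 + C(10,2)·0.40^2·0.60^8 + C(10,3)·0.40^3·0.60^7.
= 0.006047 + 0.040311 + 0.120932 + 0.214991 = 0.3823.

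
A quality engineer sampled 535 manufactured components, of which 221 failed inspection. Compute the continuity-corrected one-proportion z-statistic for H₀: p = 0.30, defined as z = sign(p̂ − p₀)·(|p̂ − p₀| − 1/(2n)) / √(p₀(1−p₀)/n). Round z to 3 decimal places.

The sample proportion is 221/535 = 0.41308. p̂ − p₀ = 0.113084.
1/(2n) = 0.000935.
Corrected numerator: |0.113084| − 0.000935 = 0.112149.
Null standard error: √(0.30·0.70/535) = √0.000392523 = 0.019812.
z = (+)0.112149/0.019812 = 5.661.

z = 5.661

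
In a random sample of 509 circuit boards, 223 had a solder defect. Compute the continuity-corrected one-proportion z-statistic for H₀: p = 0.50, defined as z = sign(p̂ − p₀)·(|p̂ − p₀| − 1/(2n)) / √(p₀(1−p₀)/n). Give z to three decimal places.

z = -2.748

The sample proportion is 223/509 = 0.43811. p̂ − p₀ = -0.061886.
1/(2n) = 0.000982.
Corrected numerator: |-0.061886| − 0.000982 = 0.060904.
Under H₀, SE = √(p₀(1−p₀)/n) = √(0.50·0.50/509) = √0.000491159 = 0.022162.
z = −0.060904/0.022162 = -2.748.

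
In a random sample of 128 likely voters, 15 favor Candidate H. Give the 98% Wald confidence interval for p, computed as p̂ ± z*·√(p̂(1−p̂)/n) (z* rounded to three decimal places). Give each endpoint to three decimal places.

(0.051, 0.183)

Sample proportion p̂ = 15/128 = 0.11719.
SE = √(p̂(1−p̂)/n) = √(0.103455/128) = 0.028430.
z* = 2.326 at the 98% level.
Margin = 2.326·0.028430 = 0.06613.
So the interval runs from 0.051 to 0.183.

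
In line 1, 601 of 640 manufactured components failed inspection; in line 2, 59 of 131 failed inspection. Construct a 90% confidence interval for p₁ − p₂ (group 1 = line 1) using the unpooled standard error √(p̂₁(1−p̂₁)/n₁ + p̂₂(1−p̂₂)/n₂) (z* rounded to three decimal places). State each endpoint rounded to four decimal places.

(0.4155, 0.5619)

p̂₁ = 0.93906, p̂₂ = 0.45038, so the observed difference is 0.48868.
Unpooled SE = √(p̂₁(1−p̂₁)/n₁ + p̂₂(1−p̂₂)/n₂) = √(0.000089413 + 0.001889603) = 0.044486.
z* = 1.645 at the 90% level. Margin = 1.645·0.044486 = 0.07318.
Interval: 0.48868 ± 0.07318 → (0.4155, 0.5619).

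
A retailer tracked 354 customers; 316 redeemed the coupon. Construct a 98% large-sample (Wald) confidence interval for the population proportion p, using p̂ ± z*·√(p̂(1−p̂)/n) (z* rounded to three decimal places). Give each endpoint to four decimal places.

(0.8544, 0.9309)

The sample proportion is 316/354 = 0.89266.
SE(p̂) = √(0.89266·0.10734/354) = 0.016452.
The 98% critical value is z* = 2.326.
Margin of error: 2.326 × 0.016452 = 0.03827.
So the interval runs from 0.8544 to 0.9309.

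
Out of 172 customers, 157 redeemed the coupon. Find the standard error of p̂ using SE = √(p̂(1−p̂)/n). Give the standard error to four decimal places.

With x = 157 successes in n = 172, p̂ = 0.91279.
p̂(1−p̂) = 0.91279·0.08721 = 0.079604.
SE = √(0.079604/172) = √0.000462814 = 0.0215.

SE = 0.0215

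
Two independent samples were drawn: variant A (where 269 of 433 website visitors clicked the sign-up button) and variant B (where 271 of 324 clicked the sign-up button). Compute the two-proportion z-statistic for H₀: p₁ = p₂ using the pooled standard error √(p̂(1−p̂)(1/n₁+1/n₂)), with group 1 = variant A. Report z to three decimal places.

z = -6.478

p̂₁ = 269/433 = 0.62125, p̂₂ = 271/324 = 0.83642.
Pooling: p̂ = 540/757 = 0.71334.
Pooled SE = √[0.2044851·0.00539589] ≈ 0.033217.
z = -0.21517/0.033217 = -6.478.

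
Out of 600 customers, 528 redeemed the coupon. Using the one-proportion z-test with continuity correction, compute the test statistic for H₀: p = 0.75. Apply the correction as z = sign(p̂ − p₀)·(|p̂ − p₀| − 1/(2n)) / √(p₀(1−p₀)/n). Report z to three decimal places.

The sample proportion is 528/600 = 0.88000. p̂ − p₀ = 0.130000.
Continuity correction 1/(2n) = 1/1200 = 0.000833.
Corrected numerator: |0.130000| − 0.000833 = 0.129167.
SE₀ = √(0.75·0.25/600) = 0.017678.
z = +0.129167/0.017678 = 7.307.

z = 7.307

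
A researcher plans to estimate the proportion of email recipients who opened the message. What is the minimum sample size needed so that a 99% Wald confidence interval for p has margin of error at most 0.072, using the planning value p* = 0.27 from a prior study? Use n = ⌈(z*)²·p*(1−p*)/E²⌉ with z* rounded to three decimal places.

n = 253

The 99% critical value is z* = 2.576.
p*(1−p*) = 0.1971.
Required n before rounding: 6.635776 × 0.1971 / 0.072² = 252.298.
Rounding up, n = 253.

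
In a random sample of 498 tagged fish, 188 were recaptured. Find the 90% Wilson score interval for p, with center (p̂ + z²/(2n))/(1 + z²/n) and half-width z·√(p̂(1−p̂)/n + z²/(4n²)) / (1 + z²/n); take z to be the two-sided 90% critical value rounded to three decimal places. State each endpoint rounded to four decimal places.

(0.3425, 0.4138)

p̂ = 188/498 = 0.37751; z = 1.645, so z² = 2.706025.
1 + z²/n = 1.005434.
Adjusted center: (0.37751 + z²/(2n))/1.005434 = 0.37817.
Radicand: p̂(1−p̂)/n + z²/(4n²) = 0.000471880 + 0.000002728 = 0.000474608.
Half-width = 1.645·√0.000474608/1.005434 = 0.03564.
CI: 0.37817 ± 0.03564 = (0.3425, 0.4138).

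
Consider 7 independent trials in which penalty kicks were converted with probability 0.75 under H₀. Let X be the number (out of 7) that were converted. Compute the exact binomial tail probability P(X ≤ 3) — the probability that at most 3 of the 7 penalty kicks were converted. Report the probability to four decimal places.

X is binomial with n = 7 and p = 0.75.
P(X ≤ 3) = C(7,0)·0.75^0·0.25^7 + C(7,1)·0.75^1·0.25^6 + C(7,2)·0.75^2·0.25^5 + C(7,3)·0.75^3·0.25^4.
= 0.000061 + 0.001282 + 0.011536 + 0.057678 = 0.0706.

P = 0.0706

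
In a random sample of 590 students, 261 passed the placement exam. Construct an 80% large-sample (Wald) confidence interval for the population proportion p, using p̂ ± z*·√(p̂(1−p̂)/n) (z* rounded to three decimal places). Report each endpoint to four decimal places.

p̂ = 261/590 = 0.44237.
SE = √(p̂(1−p̂)/n) = √(0.246679/590) = 0.020447.
The 80% critical value is z* = 1.282.
Margin of error: 1.282 × 0.020447 = 0.02621.
CI: 0.44237 ± 0.02621 = (0.4162, 0.4686).

(0.4162, 0.4686)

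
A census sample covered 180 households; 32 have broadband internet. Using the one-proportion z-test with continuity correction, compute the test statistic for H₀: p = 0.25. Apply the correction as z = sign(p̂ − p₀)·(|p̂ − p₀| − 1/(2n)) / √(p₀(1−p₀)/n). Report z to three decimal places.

z = -2.152

The sample proportion is 32/180 = 0.17778. p̂ − p₀ = -0.072222.
1/(2n) = 0.002778.
Corrected numerator: |-0.072222| − 0.002778 = 0.069444.
SE₀ = √(0.25·0.75/180) = 0.032275.
z = (−)0.069444/0.032275 = -2.152.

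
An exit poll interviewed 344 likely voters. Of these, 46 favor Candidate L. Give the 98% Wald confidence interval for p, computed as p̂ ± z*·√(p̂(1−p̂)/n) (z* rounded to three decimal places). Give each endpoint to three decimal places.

p̂ = 46/344 = 0.13372.
SE = √(p̂(1−p̂)/n) = √(0.115840/344) = 0.018351.
z* = 2.326 at the 98% level.
Margin = 2.326·0.018351 = 0.04268.
Interval: 0.13372 ± 0.04268 → (0.091, 0.176).

(0.091, 0.176)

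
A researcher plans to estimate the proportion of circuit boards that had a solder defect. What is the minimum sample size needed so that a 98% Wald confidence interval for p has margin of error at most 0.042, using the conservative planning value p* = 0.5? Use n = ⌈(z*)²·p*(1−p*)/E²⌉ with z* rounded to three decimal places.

z* = 2.326 at the 98% level.
p*(1−p*) = 0.50·0.50 = 0.2500.
(z*)²·p*(1−p*)/E² = 5.410276·0.2500/0.001764 = 766.762.
Rounding up, n = 767.

n = 767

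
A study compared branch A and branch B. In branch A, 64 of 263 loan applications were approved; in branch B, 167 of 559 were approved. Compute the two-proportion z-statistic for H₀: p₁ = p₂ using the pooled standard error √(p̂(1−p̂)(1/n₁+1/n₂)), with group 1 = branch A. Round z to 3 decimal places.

p̂₁ = 64/263 = 0.24335, p̂₂ = 167/559 = 0.29875.
Pooling: p̂ = 231/822 = 0.28102.
SE = √[p̂(1−p̂)(1/n₁+1/n₂)] = √[0.28102·0.71898·(1/263+1/559)] ≈ 0.033611.
z = -0.05540/0.033611 = -1.648.

z = -1.648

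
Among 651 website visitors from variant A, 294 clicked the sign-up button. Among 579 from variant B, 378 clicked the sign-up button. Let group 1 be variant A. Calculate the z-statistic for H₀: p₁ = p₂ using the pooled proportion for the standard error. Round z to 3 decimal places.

z = -7.076

Sample proportions: p̂₁ = 294/651 = 0.45161 and p̂₂ = 378/579 = 0.65285.
Pooled p̂ = (294+378)/(651+579) = 672/1230 = 0.54634.
SE = √[p̂(1−p̂)(1/n₁+1/n₂)] = √[0.54634·0.45366·(1/651+1/579)] ≈ 0.028439.
z = (p̂₁ − p̂₂)/SE = (0.45161 − 0.65285)/0.028439 = -0.20124/0.028439 = -7.076.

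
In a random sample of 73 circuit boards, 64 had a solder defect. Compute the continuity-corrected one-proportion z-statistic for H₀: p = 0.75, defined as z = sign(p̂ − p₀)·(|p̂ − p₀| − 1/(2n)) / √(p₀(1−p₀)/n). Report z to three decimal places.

With x = 64 successes in n = 73, p̂ = 0.87671. p̂ − p₀ = 0.126712.
Continuity correction 1/(2n) = 1/146 = 0.006849.
Corrected numerator: |0.126712| − 0.006849 = 0.119863.
SE₀ = √(0.75·0.25/73) = 0.050680.
z = (+)0.119863/0.050680 = 2.365.

z = 2.365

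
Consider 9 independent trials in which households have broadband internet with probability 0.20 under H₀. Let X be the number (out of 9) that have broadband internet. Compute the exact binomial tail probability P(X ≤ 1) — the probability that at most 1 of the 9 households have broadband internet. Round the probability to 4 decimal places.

X ~ Binomial(n=9, p=0.20).
P(X ≤ 1) = C(9,0)·0.20^0·0.80^9 + C(9,1)·0.20^1·0.80^8.
= 0.134218 + 0.301990 = 0.4362.

P = 0.4362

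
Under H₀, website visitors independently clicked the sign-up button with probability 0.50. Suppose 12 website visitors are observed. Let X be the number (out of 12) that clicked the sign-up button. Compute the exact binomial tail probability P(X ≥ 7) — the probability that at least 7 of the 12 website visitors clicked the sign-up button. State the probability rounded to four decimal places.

X is binomial with n = 12 and p = 0.50.
P(X ≥ 7) = Σ_{j=7}^{12} C(12,j)·0.50^j·0.50^{12−j}.
= 0.193359 + 0.120850 + 0.053711 + 0.016113 + 0.002930 + 0.000244 = 0.3872.

P = 0.3872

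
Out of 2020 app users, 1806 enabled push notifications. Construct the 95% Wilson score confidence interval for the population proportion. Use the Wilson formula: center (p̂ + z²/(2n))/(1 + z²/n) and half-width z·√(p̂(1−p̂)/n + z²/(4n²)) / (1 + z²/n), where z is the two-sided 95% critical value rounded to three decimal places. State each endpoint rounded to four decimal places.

p̂ = 1806/2020 = 0.89406; z = 1.960, so z² = 3.841600.
1 + z²/n = 1.001902.
Adjusted center: (0.89406 + z²/(2n))/1.001902 = 0.89331.
Radicand: p̂(1−p̂)/n + z²/(4n²) = 0.000046890 + 0.000000235 = 0.000047125.
Half-width = 1.960·√0.000047125/1.001902 = 0.01343.
Interval: 0.89331 ± 0.01343 → (0.8799, 0.9067).

(0.8799, 0.9067)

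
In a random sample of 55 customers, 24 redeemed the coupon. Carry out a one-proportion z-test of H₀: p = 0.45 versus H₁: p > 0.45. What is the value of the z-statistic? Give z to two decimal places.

z = -0.20

Sample proportion p̂ = 24/55 = 0.43636.
Null standard error: √(0.45·0.55/55) = √0.004500000 = 0.067082.
z = (p̂ − p₀)/SE = (0.43636 − 0.45)/0.067082 = -0.20.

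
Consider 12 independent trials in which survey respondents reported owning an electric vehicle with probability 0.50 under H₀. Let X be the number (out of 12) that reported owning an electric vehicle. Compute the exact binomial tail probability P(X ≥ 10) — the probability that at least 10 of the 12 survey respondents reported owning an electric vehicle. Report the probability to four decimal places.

X ~ Binomial(n=12, p=0.50).
P(X ≥ 10) = C(12,10)·0.50^10·0.50^2 + C(12,11)·0.50^11·0.50^1 + C(12,12)·0.50^12·0.50^0.
= 0.016113 + 0.002930 + 0.000244 = 0.0193.

P = 0.0193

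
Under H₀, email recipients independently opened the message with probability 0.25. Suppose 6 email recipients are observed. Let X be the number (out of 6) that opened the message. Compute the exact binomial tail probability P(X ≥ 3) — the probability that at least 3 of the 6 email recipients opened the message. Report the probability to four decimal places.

X is binomial with n = 6 and p = 0.25.
P(X ≥ 3) = C(6,3)·0.25^3·0.75^3 + C(6,4)·0.25^4·0.75^2 + C(6,5)·0.25^5·0.75^1 + C(6,6)·0.25^6·0.75^0.
= 0.131836 + 0.032959 + 0.004395 + 0.000244 = 0.1694.

P = 0.1694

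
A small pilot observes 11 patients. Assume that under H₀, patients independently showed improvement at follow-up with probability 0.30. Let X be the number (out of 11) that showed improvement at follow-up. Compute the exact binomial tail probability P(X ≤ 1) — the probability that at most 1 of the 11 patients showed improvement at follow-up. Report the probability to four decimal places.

P = 0.1130

X is binomial with n = 11 and p = 0.30.
P(X ≤ 1) = C(11,0)·0.30^0·0.70^11 + C(11,1)·0.30^1·0.70^10.
= 0.019773 + 0.093217 = 0.1130.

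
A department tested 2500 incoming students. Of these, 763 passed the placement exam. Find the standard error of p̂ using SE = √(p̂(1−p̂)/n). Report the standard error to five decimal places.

Sample proportion p̂ = 763/2500 = 0.30520.
p̂(1−p̂) = 0.212053.
Dividing by n and taking the root: √0.000084821 = 0.00921.

SE = 0.00921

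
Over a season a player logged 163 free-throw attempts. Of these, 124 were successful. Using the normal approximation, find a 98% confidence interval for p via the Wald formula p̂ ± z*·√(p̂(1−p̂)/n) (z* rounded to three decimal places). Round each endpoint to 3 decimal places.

(0.683, 0.838)

Sample proportion p̂ = 124/163 = 0.76074.
SE = √(p̂(1−p̂)/n) = √(0.182017/163) = 0.033417.
For 98% confidence, z* = 2.326.
Margin = 2.326·0.033417 = 0.07773.
So the interval runs from 0.683 to 0.838.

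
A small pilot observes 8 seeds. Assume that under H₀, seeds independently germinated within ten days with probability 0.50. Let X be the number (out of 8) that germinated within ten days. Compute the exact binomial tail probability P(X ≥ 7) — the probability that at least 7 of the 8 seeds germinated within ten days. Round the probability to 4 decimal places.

X ~ Binomial(n=8, p=0.50).
P(X ≥ 7) = C(8,7)·0.50^7·0.50^1 + C(8,8)·0.50^8·0.50^0.
= 0.031250 + 0.003906 = 0.0352.

P = 0.0352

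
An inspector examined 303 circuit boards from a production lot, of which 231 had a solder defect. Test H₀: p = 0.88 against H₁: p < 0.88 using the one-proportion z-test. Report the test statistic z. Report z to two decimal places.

p̂ = 231/303 = 0.76238.
Under H₀, SE = √(p₀(1−p₀)/n) = √(0.88·0.12/303) = √0.000348515 = 0.018669.
z = (p̂ − p₀)/SE = (0.76238 − 0.88)/0.018669 = -6.30.

z = -6.30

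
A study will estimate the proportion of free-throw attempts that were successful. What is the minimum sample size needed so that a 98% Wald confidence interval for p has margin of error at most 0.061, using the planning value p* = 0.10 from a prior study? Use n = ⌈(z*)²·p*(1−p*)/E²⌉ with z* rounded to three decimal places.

n = 131

The 98% critical value is z* = 2.326.
p*(1−p*) = 0.10·0.90 = 0.0900.
(z*)²·p*(1−p*)/E² = 5.410276·0.0900/0.003721 = 130.859.
Rounding up, n = 131.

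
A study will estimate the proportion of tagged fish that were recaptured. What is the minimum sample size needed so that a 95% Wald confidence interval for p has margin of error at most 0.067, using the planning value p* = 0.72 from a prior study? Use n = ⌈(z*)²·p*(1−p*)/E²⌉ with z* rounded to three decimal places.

z* = 1.960 at the 95% level.
p*(1−p*) = 0.2016.
(z*)²·p*(1−p*)/E² = 3.841600·0.2016/0.004489 = 172.525.
⌈172.525⌉ = 173.

n = 173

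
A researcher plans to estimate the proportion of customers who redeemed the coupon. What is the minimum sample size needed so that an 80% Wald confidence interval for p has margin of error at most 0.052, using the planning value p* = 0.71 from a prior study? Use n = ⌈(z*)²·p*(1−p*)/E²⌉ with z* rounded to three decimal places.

n = 126

For 80% confidence, z* = 1.282.
p*(1−p*) = 0.2059.
(z*)²·p*(1−p*)/E² = 1.643524·0.2059/0.002704 = 125.149.
Rounding up, n = 126.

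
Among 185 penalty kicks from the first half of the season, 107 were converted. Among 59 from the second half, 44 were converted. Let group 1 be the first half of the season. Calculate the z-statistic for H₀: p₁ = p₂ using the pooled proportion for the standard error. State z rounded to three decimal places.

Sample proportions: p̂₁ = 107/185 = 0.57838 and p̂₂ = 44/59 = 0.74576.
Pooling: p̂ = 151/244 = 0.61885.
Pooled SE = √[0.2358741·0.02235456] ≈ 0.072614.
z = -0.16738/0.072614 = -2.305.

z = -2.305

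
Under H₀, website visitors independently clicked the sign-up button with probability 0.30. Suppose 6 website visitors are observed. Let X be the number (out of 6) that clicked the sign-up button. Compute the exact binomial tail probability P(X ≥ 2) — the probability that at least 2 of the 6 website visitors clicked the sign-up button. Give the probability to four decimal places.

X ~ Binomial(n=6, p=0.30).
P(X ≥ 2) = Σ_{j=2}^{6} C(6,j)·0.30^j·0.70^{6−j}.
= 0.324135 + 0.185220 + 0.059535 + 0.010206 + 0.000729 = 0.5798.

P = 0.5798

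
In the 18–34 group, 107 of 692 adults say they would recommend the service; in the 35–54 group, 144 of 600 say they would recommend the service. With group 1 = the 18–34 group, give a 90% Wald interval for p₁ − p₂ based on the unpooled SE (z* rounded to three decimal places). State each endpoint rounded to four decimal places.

(-0.1219, -0.0489)

p̂₁ = 107/692 = 0.15462, p̂₂ = 144/600 = 0.24000; p̂₁ − p̂₂ = -0.08538.
SE = √(0.000188895 + 0.000304000) = √0.000492895 = 0.022201.
For 90% confidence, z* = 1.645. Margin = 1.645·0.022201 = 0.03652.
CI: -0.08538 ± 0.03652 = (-0.1219, -0.0489).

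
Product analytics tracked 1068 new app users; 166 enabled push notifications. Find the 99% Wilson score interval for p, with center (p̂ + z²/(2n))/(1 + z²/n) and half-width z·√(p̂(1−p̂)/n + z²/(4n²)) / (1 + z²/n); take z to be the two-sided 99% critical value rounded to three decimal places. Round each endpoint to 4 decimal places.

Here p̂ = 166/1068 = 0.15543 and z = 2.576 (z² = 6.635776).
Denominator 1 + z²/n = 1 + 6.635776/1068 = 1.006213.
Adjusted center: (0.15543 + z²/(2n))/1.006213 = 0.15756.
Radicand: p̂(1−p̂)/n + z²/(4n²) = 0.000122914 + 0.000001454 = 0.000124368.
Half-width = z·√(radicand)/denom = 2.576·0.011152/1.006213 = 0.02855.
So the interval runs from 0.1290 to 0.1861.

(0.1290, 0.1861)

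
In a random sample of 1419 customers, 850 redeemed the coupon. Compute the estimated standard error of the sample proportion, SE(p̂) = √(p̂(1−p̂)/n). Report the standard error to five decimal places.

With x = 850 successes in n = 1419, p̂ = 0.59901.
p̂(1−p̂) = 0.240197.
SE = √(0.240197/1419) = 0.01301.

SE = 0.01301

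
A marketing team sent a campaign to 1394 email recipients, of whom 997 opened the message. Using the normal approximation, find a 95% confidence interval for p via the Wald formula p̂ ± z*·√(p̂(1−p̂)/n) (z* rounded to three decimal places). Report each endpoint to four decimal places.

With x = 997 successes in n = 1394, p̂ = 0.71521.
Standard error of p̂: √(0.203686/1394) = √0.000146116 = 0.012088.
The 95% critical value is z* = 1.960.
Margin of error: 1.960 × 0.012088 = 0.02369.
Interval: 0.71521 ± 0.02369 → (0.6915, 0.7389).

(0.6915, 0.7389)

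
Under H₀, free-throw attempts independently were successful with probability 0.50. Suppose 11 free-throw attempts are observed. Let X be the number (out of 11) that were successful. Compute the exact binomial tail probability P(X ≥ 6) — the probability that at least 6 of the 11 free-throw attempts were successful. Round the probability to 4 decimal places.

X ~ Binomial(n=11, p=0.50).
P(X ≥ 6) = Σ_{j=6}^{11} C(11,j)·0.50^j·0.50^{11−j}.
= 0.225586 + 0.161133 + 0.080566 + 0.026855 + 0.005371 + 0.000488 = 0.5000.

P = 0.5000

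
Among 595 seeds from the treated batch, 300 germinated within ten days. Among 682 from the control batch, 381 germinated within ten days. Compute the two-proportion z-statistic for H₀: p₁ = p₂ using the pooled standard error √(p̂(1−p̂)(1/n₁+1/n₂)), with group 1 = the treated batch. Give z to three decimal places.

z = -1.946

Sample proportions: p̂₁ = 300/595 = 0.50420 and p̂₂ = 381/682 = 0.55865.
Pooled p̂ = (300+381)/(595+682) = 681/1277 = 0.53328.
SE = √[p̂(1−p̂)(1/n₁+1/n₂)] = √[0.53328·0.46672·(1/595+1/682)] ≈ 0.027987.
z = -0.05445/0.027987 = -1.946.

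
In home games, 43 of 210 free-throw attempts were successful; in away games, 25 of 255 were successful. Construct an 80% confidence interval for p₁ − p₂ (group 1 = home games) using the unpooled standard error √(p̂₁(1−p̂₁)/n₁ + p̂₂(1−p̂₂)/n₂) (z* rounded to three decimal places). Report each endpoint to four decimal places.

p̂₁ = 0.20476, p̂₂ = 0.09804, so the observed difference is 0.10672.
Unpooled SE = √(p̂₁(1−p̂₁)/n₁ + p̂₂(1−p̂₂)/n₂) = √(0.000775402 + 0.000346775) = 0.033499.
The 80% critical value is z* = 1.282. Margin = 1.282·0.033499 = 0.04295.
Interval: 0.10672 ± 0.04295 → (0.0638, 0.1497).

(0.0638, 0.1497)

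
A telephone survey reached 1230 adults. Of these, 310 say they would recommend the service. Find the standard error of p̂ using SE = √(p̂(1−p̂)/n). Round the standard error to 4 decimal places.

SE = 0.0124

Sample proportion p̂ = 310/1230 = 0.25203.
p̂(1−p̂) = 0.188511.
SE = √(0.188511/1230) = 0.0124.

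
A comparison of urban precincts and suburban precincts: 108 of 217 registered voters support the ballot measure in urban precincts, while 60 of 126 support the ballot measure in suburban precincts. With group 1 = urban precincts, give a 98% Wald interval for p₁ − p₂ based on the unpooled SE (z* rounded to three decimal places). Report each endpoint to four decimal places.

p̂₁ = 108/217 = 0.49770, p̂₂ = 60/126 = 0.47619; p̂₁ − p̂₂ = 0.02151.
SE = √(0.001152049 + 0.001979628) = √0.003131677 = 0.055961.
The 98% critical value is z* = 2.326. Margin = 2.326·0.055961 = 0.13017.
Interval: 0.02151 ± 0.13017 → (-0.1087, 0.1517).

(-0.1087, 0.1517)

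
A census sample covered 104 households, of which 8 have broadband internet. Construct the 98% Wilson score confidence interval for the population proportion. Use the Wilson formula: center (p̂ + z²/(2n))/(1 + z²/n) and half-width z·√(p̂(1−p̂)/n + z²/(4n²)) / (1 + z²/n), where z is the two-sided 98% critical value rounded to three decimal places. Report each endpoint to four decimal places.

p̂ = 8/104 = 0.07692; z = 2.326, so z² = 5.410276.
1 + z²/n = 1.052022.
Center = (0.07692 + 0.026011)/1.052022 = 0.09784.
Radicand: p̂(1−p̂)/n + z²/(4n²) = 0.000682749 + 0.000125053 = 0.000807802.
Half-width = 2.326·√0.000807802/1.052022 = 0.06284.
CI: 0.09784 ± 0.06284 = (0.0350, 0.1607).

(0.0350, 0.1607)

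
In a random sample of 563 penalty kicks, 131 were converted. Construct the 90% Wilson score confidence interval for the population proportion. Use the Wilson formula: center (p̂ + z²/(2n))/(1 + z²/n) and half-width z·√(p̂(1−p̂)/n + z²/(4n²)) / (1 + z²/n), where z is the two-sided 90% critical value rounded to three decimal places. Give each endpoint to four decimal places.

(0.2047, 0.2632)

p̂ = 131/563 = 0.23268; z = 1.645, so z² = 2.706025.
1 + z²/n = 1.004806.
Center = (0.23268 + 0.002403)/1.004806 = 0.23396.
Radicand: p̂(1−p̂)/n + z²/(4n²) = 0.000317125 + 0.000002134 = 0.000319259.
Half-width = z·√(radicand)/denom = 1.645·0.017868/1.004806 = 0.02925.
CI: 0.23396 ± 0.02925 = (0.2047, 0.2632).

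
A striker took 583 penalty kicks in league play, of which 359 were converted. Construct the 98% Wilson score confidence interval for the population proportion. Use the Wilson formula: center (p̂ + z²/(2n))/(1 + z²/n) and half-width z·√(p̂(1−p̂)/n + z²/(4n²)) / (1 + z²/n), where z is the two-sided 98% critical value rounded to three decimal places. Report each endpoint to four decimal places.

(0.5681, 0.6614)

Here p̂ = 359/583 = 0.61578 and z = 2.326 (z² = 5.410276).
1 + z²/n = 1.009280.
Center = (0.61578 + 0.004640)/1.009280 = 0.61472.
Radicand: p̂(1−p̂)/n + z²/(4n²) = 0.000405823 + 0.000003979 = 0.000409802.
Half-width = 2.326·√0.000409802/1.009280 = 0.04665.
Interval: 0.61472 ± 0.04665 → (0.5681, 0.6614).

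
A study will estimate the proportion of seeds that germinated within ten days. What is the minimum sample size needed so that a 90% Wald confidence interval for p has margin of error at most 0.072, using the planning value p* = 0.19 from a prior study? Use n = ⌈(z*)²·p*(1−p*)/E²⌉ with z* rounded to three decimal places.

n = 81

z* = 1.645 at the 90% level.
p*(1−p*) = 0.19·0.81 = 0.1539.
(z*)²·p*(1−p*)/E² = 2.706025·0.1539/0.005184 = 80.335.
Rounding up, n = 81.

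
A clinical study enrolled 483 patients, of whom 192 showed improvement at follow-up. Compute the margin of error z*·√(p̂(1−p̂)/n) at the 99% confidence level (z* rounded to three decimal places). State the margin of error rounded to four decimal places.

ME = 0.0574

p̂ = 192/483 = 0.39752.
Standard error of p̂: √(0.239497/483) = √0.000495853 = 0.022268.
For 99% confidence, z* = 2.576.
ME = 2.576·0.022268 = 0.0574.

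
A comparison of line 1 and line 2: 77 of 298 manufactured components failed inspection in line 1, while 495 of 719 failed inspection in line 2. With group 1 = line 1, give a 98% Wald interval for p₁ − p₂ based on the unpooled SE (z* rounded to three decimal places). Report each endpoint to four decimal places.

(-0.5014, -0.3587)

p̂₁ = 0.25839, p̂₂ = 0.68846, so the observed difference is -0.43007.
Unpooled SE = √(p̂₁(1−p̂₁)/n₁ + p̂₂(1−p̂₂)/n₂) = √(0.000643034 + 0.000298309) = 0.030681.
z* = 2.326 at the 98% level. Margin of error = 0.07136.
Interval: -0.43007 ± 0.07136 → (-0.5014, -0.3587).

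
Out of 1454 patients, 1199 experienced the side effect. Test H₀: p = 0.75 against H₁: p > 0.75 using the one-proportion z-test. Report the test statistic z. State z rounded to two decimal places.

z = 6.57

The sample proportion is 1199/1454 = 0.82462.
Null standard error: √(0.75·0.25/1454) = √0.000128955 = 0.011356.
z = (0.82462 − 0.75)/0.011356 = 0.07462/0.011356 = 6.57.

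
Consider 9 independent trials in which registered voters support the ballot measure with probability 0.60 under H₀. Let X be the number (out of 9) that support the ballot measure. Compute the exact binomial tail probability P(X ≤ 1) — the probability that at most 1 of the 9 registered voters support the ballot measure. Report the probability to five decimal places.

X is binomial with n = 9 and p = 0.60.
P(X ≤ 1) = C(9,0)·0.60^0·0.40^9 + C(9,1)·0.60^1·0.40^8.
= 0.000262 + 0.003539 = 0.00380.

P = 0.00380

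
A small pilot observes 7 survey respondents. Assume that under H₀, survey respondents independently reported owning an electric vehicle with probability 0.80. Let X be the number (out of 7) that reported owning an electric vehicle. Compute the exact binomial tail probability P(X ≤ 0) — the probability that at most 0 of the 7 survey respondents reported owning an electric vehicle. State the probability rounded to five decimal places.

P = 0.00001

X ~ Binomial(n=7, p=0.80).
P(X ≤ 0) = C(7,0)·0.80^0·0.20^7.
= 0.000013 = 0.00001.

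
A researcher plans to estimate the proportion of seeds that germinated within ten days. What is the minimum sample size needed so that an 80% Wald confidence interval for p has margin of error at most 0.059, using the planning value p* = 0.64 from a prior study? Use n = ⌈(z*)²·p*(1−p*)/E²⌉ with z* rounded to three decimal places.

The 80% critical value is z* = 1.282.
p*(1−p*) = 0.2304.
(z*)²·p*(1−p*)/E² = 1.643524·0.2304/0.003481 = 108.781.
Rounding up, n = 109.

n = 109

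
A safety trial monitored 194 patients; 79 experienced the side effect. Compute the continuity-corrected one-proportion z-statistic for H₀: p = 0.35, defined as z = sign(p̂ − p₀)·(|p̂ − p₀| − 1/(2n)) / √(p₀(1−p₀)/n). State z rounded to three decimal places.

z = 1.596

With x = 79 successes in n = 194, p̂ = 0.40722. p̂ − p₀ = 0.057216.
Continuity correction 1/(2n) = 1/388 = 0.002577.
Corrected numerator: |0.057216| − 0.002577 = 0.054639.
Under H₀, SE = √(p₀(1−p₀)/n) = √(0.35·0.65/194) = √0.001172680 = 0.034244.
z = (+)0.054639/0.034244 = 1.596.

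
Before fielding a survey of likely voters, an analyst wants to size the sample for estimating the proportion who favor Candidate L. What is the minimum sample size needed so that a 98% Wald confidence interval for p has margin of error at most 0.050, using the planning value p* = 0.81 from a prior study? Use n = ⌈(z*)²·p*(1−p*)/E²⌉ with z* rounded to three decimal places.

n = 334

z* = 2.326 at the 98% level.
p*(1−p*) = 0.1539.
(z*)²·p*(1−p*)/E² = 5.410276·0.1539/0.002500 = 333.057.
Rounding up, n = 334.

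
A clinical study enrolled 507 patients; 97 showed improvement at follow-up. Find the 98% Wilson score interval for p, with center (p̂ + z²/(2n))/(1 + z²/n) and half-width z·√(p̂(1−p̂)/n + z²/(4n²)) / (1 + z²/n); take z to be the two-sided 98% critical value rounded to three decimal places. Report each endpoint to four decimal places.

(0.1540, 0.2351)

Here p̂ = 97/507 = 0.19132 and z = 2.326 (z² = 5.410276).
1 + z²/n = 1.010671.
Center = (0.19132 + 0.005336)/1.010671 = 0.19458.
Radicand: p̂(1−p̂)/n + z²/(4n²) = 0.000305163 + 0.000005262 = 0.000310425.
Half-width = z·√(radicand)/denom = 2.326·0.017619/1.010671 = 0.04055.
So the interval runs from 0.1540 to 0.2351.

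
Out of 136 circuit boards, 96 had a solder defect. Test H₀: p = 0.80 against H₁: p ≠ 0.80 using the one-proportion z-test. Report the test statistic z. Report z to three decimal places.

z = -2.744

The sample proportion is 96/136 = 0.70588.
SE₀ = √(0.80·0.20/136) = 0.034300.
z = (p̂ − p₀)/SE = (0.70588 − 0.80)/0.034300 = -2.744.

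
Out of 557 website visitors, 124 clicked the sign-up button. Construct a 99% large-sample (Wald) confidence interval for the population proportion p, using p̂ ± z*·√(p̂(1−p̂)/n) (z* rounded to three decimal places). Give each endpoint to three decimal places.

(0.177, 0.268)

The sample proportion is 124/557 = 0.22262.
SE(p̂) = √(0.22262·0.77738/557) = 0.017627.
z* = 2.576 at the 99% level.
Margin = 2.576·0.017627 = 0.04541.
So the interval runs from 0.177 to 0.268.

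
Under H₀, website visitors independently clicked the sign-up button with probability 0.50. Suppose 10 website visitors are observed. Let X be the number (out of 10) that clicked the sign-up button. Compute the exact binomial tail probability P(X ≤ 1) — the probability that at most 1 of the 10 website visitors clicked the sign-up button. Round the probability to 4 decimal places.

P = 0.0107

X ~ Binomial(n=10, p=0.50).
P(X ≤ 1) = C(10,0)·0.50^0·0.50^10 + C(10,1)·0.50^1·0.50^9.
= 0.000977 + 0.009766 = 0.0107.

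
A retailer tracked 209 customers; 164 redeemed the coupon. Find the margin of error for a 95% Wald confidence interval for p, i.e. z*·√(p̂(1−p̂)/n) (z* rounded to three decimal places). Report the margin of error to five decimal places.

ME = 0.05573

p̂ = 164/209 = 0.78469.
Standard error of p̂: √(0.168952/209) = √0.000808384 = 0.028432.
For 95% confidence, z* = 1.960.
So ME = 0.05573.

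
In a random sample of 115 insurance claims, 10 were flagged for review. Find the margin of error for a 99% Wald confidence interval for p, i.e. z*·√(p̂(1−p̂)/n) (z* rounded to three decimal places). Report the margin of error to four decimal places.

The sample proportion is 10/115 = 0.08696.
SE = √(p̂(1−p̂)/n) = √(0.079395/115) = 0.026275.
The 99% critical value is z* = 2.576.
ME = 2.576·0.026275 = 0.0677.

ME = 0.0677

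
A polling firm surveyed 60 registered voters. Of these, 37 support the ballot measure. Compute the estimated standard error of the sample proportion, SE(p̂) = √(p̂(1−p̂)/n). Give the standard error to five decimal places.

SE = 0.06277

With x = 37 successes in n = 60, p̂ = 0.61667.
p̂(1−p̂) = 0.236388.
SE = √(0.236388/60) = 0.06277.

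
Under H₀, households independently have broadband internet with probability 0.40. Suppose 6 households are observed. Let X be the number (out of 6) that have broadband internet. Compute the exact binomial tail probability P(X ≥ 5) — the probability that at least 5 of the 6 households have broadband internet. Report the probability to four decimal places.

X is binomial with n = 6 and p = 0.40.
P(X ≥ 5) = C(6,5)·0.40^5·0.60^1 + C(6,6)·0.40^6·0.60^0.
= 0.036864 + 0.004096 = 0.0410.

P = 0.0410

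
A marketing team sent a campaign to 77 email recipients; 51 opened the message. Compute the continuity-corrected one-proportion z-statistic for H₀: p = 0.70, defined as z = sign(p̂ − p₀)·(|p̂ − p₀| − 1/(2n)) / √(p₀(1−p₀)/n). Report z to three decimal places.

z = -0.597

p̂ = 51/77 = 0.66234. p̂ − p₀ = -0.037662.
Continuity correction 1/(2n) = 1/154 = 0.006494.
Corrected numerator: |-0.037662| − 0.006494 = 0.031168.
Under H₀, SE = √(p₀(1−p₀)/n) = √(0.70·0.30/77) = √0.002727273 = 0.052223.
z = −0.031168/0.052223 = -0.597.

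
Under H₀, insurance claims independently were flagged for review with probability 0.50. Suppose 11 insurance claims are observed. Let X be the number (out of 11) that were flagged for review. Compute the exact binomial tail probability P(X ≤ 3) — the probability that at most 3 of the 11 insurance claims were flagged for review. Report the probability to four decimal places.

P = 0.1133

X ~ Binomial(n=11, p=0.50).
P(X ≤ 3) = C(11,0)·0.50^0·0.50^11 + C(11,1)·0.50^1·0.50^10 + C(11,2)·0.50^2·0.50^9 + C(11,3)·0.50^3·0.50^8.
= 0.000488 + 0.005371 + 0.026855 + 0.080566 = 0.1133.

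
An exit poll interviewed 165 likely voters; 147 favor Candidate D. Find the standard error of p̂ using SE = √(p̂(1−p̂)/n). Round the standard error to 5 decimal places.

SE = 0.02427

p̂ = 147/165 = 0.89091.
p̂(1−p̂) = 0.097189.
Dividing by n and taking the root: √0.000589024 = 0.02427.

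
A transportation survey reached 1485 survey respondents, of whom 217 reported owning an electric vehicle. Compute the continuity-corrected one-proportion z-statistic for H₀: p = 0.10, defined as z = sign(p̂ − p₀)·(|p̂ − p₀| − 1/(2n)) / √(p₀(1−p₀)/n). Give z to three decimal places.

With x = 217 successes in n = 1485, p̂ = 0.14613. p̂ − p₀ = 0.046128.
Continuity correction 1/(2n) = 1/2970 = 0.000337.
Corrected numerator: |0.046128| − 0.000337 = 0.045791.
Under H₀, SE = √(p₀(1−p₀)/n) = √(0.10·0.90/1485) = √0.000060606 = 0.007785.
z = (+)0.045791/0.007785 = 5.882.

z = 5.882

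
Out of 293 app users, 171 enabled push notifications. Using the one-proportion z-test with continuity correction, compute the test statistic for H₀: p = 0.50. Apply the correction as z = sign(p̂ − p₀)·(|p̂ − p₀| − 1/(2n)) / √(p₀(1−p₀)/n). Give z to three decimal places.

With x = 171 successes in n = 293, p̂ = 0.58362. p̂ − p₀ = 0.083618.
Continuity correction 1/(2n) = 1/586 = 0.001706.
Corrected numerator: |0.083618| − 0.001706 = 0.081912.
SE₀ = √(0.50·0.50/293) = 0.029210.
z = +0.081912/0.029210 = 2.804.

z = 2.804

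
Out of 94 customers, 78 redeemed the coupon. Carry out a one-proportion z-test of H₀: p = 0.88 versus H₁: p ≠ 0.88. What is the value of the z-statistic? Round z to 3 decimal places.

z = -1.498

The sample proportion is 78/94 = 0.82979.
Under H₀, SE = √(p₀(1−p₀)/n) = √(0.88·0.12/94) = √0.001123404 = 0.033517.
z = (p̂ − p₀)/SE = (0.82979 − 0.88)/0.033517 = -1.498.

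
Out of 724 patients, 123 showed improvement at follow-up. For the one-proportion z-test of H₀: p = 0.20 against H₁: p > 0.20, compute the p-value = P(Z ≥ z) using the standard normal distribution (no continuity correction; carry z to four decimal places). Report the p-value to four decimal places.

With x = 123 successes in n = 724, p̂ = 0.16989.
Null standard error: √(0.20·0.80/724) = √0.000220994 = 0.014866.
Test statistic (full precision, shown to 4 dp): z = (123/724 − 0.20)/SE₀ ≈ -2.0255.
p-value = P(Z ≥ z) with z = -2.0255 → 0.9786.

p-value = 0.9786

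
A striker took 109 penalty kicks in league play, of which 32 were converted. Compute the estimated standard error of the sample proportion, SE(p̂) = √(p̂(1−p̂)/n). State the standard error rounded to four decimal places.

p̂ = 32/109 = 0.29358.
p̂(1−p̂) = 0.207391.
SE = √(0.207391/109) = √0.001902670 = 0.0436.

SE = 0.0436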